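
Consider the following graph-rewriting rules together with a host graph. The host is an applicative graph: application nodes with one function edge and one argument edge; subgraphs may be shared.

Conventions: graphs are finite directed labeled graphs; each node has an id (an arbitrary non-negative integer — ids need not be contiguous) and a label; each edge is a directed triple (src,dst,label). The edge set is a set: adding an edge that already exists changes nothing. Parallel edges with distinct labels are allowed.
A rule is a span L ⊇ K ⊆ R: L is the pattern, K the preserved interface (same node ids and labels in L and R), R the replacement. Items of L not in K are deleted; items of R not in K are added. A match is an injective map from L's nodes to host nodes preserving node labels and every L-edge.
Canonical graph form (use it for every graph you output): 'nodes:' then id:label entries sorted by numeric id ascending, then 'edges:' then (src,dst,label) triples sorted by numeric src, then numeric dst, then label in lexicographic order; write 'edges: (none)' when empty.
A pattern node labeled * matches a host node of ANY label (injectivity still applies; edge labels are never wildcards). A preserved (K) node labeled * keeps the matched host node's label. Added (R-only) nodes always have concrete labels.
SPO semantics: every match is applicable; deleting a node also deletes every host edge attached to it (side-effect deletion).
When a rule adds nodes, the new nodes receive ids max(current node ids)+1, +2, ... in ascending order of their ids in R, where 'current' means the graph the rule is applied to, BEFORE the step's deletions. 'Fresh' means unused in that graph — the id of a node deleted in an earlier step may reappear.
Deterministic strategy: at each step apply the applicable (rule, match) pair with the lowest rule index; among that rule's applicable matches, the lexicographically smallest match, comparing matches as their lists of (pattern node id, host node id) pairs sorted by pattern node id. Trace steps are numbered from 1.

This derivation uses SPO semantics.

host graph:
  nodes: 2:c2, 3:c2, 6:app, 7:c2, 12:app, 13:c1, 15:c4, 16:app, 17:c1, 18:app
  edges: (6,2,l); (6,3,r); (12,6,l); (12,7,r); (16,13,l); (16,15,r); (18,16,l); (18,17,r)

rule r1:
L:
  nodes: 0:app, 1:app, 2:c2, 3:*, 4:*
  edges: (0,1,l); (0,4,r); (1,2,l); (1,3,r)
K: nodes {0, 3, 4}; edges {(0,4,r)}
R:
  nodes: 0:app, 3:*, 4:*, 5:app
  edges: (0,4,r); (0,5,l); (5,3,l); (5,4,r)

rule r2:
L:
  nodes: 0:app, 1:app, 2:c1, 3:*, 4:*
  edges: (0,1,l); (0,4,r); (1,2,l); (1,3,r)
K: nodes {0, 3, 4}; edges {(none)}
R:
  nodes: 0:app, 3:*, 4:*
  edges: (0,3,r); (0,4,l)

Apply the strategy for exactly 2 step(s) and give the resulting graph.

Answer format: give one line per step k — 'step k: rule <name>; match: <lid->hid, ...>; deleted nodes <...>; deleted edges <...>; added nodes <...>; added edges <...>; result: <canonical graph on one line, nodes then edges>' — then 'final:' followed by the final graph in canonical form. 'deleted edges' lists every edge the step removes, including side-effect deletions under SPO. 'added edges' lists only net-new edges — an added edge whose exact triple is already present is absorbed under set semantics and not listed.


step 1: rule r1; match: 0->12, 1->6, 2->2, 3->3, 4->7; deleted nodes 2, 6; deleted edges (6,2,l); (6,3,r); (12,6,l); added nodes 19; added edges (12,19,l); (19,3,l); (19,7,r); result: nodes: 3:c2, 7:c2, 12:app, 13:c1, 15:c4, 16:app, 17:c1, 18:app, 19:app edges: (12,7,r); (12,19,l); (16,13,l); (16,15,r); (18,16,l); (18,17,r); (19,3,l); (19,7,r)
step 2: rule r2; match: 0->18, 1->16, 2->13, 3->15, 4->17; deleted nodes 13, 16; deleted edges (16,13,l); (16,15,r); (18,16,l); (18,17,r); added nodes (none); added edges (18,15,r); (18,17,l); result: nodes: 3:c2, 7:c2, 12:app, 15:c4, 17:c1, 18:app, 19:app edges: (12,7,r); (12,19,l); (18,15,r); (18,17,l); (19,3,l); (19,7,r)
final:
nodes: 3:c2, 7:c2, 12:app, 15:c4, 17:c1, 18:app, 19:app
edges: (12,7,r); (12,19,l); (18,15,r); (18,17,l); (19,3,l); (19,7,r)


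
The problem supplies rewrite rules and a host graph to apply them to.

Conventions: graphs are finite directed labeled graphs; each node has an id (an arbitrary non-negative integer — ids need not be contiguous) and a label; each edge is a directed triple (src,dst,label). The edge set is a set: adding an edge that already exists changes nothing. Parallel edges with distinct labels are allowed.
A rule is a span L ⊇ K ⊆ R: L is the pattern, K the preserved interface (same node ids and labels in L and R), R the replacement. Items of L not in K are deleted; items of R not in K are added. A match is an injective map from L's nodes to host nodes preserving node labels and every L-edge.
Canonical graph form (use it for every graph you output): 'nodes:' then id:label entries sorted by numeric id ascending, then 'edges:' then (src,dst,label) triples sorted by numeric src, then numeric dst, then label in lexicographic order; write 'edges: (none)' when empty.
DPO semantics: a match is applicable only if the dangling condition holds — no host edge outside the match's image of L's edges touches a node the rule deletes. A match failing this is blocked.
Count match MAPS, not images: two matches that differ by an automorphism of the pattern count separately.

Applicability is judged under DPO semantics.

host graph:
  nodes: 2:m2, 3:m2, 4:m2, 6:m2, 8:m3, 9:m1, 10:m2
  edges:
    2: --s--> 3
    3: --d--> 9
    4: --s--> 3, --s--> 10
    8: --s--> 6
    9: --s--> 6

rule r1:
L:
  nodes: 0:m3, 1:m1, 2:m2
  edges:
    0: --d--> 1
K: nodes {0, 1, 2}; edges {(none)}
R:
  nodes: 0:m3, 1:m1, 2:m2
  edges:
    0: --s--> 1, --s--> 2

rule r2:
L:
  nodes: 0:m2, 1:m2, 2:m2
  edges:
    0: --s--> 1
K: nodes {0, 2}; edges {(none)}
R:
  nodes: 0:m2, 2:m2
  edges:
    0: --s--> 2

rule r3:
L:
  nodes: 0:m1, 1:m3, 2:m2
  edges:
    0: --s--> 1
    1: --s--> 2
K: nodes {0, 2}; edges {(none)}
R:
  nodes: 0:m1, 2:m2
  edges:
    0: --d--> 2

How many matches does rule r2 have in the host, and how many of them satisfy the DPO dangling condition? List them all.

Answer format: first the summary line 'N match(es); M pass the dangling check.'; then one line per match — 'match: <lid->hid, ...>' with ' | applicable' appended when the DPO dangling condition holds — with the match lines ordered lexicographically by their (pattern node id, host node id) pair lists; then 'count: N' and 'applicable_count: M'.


9 match(es); 3 pass the dangling check.
match: 0->2, 1->3, 2->4
match: 0->2, 1->3, 2->6
match: 0->2, 1->3, 2->10
match: 0->4, 1->3, 2->2
match: 0->4, 1->3, 2->6
match: 0->4, 1->3, 2->10
match: 0->4, 1->10, 2->2 | applicable
match: 0->4, 1->10, 2->3 | applicable
match: 0->4, 1->10, 2->6 | applicable
count: 9
applicable_count: 3


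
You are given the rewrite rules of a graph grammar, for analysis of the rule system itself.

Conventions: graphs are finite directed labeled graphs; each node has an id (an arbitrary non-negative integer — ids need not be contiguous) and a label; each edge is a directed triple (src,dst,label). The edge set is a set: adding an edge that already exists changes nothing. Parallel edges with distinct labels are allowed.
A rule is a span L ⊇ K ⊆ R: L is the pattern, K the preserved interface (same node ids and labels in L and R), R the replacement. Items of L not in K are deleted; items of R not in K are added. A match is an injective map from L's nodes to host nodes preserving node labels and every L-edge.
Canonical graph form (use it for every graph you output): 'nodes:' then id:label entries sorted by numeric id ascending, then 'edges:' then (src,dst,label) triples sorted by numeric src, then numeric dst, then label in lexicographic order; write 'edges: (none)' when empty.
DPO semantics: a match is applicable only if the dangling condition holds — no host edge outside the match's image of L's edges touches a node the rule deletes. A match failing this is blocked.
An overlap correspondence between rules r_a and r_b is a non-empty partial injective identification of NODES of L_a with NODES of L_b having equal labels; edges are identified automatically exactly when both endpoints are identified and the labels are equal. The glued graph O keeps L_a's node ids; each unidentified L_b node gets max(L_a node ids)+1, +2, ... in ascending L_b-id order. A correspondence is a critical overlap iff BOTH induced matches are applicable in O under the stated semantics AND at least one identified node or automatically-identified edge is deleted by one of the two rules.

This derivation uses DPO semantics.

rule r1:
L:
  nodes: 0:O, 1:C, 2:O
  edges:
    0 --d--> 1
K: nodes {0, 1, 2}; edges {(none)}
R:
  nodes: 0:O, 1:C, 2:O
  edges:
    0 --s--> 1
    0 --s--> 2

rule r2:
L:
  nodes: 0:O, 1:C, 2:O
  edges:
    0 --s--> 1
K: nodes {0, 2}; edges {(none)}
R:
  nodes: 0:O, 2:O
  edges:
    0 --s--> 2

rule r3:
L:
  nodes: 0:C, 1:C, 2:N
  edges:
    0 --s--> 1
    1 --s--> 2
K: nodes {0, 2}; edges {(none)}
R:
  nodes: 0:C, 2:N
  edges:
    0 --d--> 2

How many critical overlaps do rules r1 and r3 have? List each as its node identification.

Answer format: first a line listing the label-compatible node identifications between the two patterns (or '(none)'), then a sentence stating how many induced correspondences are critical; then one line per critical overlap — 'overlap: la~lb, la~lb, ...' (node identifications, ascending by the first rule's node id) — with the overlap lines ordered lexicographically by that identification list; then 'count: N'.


label-compatible node identifications between L(r1) and L(r3): 1~0, 1~1
0 of the induced correspondences are critical overlaps of r1 and r3.
count: 0


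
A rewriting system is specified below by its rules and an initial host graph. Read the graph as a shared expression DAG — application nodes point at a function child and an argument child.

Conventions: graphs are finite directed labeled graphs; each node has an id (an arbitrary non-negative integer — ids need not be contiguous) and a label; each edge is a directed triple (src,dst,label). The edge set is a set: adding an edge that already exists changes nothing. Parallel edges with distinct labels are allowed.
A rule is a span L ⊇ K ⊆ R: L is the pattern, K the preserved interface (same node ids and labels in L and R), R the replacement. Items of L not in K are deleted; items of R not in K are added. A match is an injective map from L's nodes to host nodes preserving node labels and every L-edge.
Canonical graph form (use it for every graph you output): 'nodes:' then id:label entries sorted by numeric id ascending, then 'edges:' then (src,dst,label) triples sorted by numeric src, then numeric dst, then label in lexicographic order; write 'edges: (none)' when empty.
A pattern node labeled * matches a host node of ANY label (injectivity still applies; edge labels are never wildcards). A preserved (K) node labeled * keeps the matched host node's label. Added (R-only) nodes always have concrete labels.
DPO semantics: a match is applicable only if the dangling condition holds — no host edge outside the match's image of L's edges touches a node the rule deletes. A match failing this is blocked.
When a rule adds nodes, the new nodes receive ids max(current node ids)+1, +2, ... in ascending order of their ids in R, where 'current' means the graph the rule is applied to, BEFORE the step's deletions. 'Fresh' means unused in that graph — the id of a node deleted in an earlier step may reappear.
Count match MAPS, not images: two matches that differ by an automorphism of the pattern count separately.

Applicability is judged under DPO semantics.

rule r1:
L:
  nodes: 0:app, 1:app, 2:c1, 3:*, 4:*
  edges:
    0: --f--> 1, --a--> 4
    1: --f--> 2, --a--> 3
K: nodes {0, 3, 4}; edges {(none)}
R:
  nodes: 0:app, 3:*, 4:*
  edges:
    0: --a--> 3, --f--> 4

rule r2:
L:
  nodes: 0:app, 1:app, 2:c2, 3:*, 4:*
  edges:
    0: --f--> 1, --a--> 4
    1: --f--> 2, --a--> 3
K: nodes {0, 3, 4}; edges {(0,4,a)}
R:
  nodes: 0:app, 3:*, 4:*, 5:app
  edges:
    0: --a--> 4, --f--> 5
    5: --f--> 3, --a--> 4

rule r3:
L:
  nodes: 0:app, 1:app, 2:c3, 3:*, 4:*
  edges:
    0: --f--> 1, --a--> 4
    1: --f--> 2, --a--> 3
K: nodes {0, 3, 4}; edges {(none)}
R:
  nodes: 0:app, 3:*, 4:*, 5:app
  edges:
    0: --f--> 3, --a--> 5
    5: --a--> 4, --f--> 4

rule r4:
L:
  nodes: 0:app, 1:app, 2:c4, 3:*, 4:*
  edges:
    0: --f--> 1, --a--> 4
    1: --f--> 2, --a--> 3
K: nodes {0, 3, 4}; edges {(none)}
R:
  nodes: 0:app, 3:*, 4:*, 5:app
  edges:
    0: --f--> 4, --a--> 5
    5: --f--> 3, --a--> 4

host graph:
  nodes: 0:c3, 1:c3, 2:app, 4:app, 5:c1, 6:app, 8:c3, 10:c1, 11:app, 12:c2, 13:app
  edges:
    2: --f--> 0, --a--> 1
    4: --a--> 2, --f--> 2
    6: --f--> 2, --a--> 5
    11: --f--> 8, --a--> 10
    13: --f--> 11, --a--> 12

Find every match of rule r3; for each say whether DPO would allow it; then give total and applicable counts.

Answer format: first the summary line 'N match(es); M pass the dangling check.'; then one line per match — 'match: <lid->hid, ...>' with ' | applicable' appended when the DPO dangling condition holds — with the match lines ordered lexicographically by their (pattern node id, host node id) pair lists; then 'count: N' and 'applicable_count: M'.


2 match(es); 1 pass the dangling check.
match: 0->6, 1->2, 2->0, 3->1, 4->5
match: 0->13, 1->11, 2->8, 3->10, 4->12 | applicable
count: 2
applicable_count: 1


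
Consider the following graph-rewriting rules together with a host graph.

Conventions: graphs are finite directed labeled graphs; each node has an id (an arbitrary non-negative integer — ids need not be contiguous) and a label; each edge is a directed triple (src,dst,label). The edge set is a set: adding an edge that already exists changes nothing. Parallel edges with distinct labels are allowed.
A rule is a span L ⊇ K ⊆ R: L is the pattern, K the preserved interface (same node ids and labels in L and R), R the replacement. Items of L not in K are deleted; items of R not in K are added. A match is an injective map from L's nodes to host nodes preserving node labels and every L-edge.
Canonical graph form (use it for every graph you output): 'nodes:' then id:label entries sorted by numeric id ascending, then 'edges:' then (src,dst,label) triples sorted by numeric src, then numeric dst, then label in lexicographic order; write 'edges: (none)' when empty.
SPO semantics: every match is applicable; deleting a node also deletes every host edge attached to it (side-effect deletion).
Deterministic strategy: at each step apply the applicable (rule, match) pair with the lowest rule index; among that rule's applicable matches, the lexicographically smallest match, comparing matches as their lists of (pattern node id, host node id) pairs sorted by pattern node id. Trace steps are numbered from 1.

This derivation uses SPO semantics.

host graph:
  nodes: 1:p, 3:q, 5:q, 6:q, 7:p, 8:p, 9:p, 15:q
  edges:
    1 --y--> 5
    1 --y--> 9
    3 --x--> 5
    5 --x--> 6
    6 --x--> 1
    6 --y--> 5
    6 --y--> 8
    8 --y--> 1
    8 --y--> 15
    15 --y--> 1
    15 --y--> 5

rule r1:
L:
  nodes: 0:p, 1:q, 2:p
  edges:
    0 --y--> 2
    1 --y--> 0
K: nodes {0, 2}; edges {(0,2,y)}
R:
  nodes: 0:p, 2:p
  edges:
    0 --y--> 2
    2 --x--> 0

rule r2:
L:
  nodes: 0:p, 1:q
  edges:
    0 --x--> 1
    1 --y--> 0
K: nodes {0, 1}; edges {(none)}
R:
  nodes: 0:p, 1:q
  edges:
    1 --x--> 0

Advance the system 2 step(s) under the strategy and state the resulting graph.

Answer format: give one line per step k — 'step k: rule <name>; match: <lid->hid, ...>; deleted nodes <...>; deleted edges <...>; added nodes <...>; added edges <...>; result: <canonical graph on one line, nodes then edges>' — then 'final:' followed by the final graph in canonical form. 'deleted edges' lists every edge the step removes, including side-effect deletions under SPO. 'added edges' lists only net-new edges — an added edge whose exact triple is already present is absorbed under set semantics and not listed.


step 1: rule r1; match: 0->1, 1->15, 2->9; deleted nodes 15; deleted edges (8,15,y); (15,1,y); (15,5,y); added nodes (none); added edges (9,1,x); result: nodes: 1:p, 3:q, 5:q, 6:q, 7:p, 8:p, 9:p edges: (1,5,y); (1,9,y); (3,5,x); (5,6,x); (6,1,x); (6,5,y); (6,8,y); (8,1,y); (9,1,x)
step 2: rule r1; match: 0->8, 1->6, 2->1; deleted nodes 6; deleted edges (5,6,x); (6,1,x); (6,5,y); (6,8,y); added nodes (none); added edges (1,8,x); result: nodes: 1:p, 3:q, 5:q, 7:p, 8:p, 9:p edges: (1,5,y); (1,8,x); (1,9,y); (3,5,x); (8,1,y); (9,1,x)
final:
nodes: 1:p, 3:q, 5:q, 7:p, 8:p, 9:p
edges: (1,5,y); (1,8,x); (1,9,y); (3,5,x); (8,1,y); (9,1,x)


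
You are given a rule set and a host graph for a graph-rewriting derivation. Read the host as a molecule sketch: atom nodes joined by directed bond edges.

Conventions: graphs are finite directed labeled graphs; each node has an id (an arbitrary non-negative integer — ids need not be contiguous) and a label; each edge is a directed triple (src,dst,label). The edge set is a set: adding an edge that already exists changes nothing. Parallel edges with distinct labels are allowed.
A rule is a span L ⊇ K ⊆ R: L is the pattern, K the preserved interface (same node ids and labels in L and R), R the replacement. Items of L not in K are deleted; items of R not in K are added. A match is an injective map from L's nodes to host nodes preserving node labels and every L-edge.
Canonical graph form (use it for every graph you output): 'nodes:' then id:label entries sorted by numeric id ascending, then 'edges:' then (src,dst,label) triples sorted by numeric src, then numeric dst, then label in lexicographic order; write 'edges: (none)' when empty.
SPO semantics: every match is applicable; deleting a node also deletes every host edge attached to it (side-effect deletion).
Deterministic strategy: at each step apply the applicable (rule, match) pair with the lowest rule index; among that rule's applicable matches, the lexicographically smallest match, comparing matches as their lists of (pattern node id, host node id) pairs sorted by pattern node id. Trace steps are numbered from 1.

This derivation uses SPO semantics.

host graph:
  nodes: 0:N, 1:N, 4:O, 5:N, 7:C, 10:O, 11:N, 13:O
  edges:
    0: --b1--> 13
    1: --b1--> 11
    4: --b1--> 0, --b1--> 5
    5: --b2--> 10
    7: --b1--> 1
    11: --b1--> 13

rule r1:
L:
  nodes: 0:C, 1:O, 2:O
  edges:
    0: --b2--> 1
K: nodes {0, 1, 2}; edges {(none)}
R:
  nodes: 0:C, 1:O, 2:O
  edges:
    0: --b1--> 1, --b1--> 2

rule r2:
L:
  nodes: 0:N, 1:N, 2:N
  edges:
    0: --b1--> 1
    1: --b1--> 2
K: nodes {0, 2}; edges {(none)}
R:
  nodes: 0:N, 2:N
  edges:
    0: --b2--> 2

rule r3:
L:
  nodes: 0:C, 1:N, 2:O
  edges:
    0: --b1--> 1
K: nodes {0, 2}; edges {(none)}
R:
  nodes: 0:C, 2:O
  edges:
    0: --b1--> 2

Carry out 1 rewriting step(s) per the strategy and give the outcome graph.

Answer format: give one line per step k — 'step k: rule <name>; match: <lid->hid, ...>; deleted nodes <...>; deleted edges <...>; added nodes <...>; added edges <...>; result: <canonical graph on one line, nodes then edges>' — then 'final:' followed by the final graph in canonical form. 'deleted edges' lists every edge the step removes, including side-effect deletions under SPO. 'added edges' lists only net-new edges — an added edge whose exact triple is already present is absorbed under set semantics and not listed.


step 1: rule r3; match: 0->7, 1->1, 2->4; deleted nodes 1; deleted edges (1,11,b1); (7,1,b1); added nodes (none); added edges (7,4,b1); result: nodes: 0:N, 4:O, 5:N, 7:C, 10:O, 11:N, 13:O edges: (0,13,b1); (4,0,b1); (4,5,b1); (5,10,b2); (7,4,b1); (11,13,b1)
final:
nodes: 0:N, 4:O, 5:N, 7:C, 10:O, 11:N, 13:O
edges: (0,13,b1); (4,0,b1); (4,5,b1); (5,10,b2); (7,4,b1); (11,13,b1)


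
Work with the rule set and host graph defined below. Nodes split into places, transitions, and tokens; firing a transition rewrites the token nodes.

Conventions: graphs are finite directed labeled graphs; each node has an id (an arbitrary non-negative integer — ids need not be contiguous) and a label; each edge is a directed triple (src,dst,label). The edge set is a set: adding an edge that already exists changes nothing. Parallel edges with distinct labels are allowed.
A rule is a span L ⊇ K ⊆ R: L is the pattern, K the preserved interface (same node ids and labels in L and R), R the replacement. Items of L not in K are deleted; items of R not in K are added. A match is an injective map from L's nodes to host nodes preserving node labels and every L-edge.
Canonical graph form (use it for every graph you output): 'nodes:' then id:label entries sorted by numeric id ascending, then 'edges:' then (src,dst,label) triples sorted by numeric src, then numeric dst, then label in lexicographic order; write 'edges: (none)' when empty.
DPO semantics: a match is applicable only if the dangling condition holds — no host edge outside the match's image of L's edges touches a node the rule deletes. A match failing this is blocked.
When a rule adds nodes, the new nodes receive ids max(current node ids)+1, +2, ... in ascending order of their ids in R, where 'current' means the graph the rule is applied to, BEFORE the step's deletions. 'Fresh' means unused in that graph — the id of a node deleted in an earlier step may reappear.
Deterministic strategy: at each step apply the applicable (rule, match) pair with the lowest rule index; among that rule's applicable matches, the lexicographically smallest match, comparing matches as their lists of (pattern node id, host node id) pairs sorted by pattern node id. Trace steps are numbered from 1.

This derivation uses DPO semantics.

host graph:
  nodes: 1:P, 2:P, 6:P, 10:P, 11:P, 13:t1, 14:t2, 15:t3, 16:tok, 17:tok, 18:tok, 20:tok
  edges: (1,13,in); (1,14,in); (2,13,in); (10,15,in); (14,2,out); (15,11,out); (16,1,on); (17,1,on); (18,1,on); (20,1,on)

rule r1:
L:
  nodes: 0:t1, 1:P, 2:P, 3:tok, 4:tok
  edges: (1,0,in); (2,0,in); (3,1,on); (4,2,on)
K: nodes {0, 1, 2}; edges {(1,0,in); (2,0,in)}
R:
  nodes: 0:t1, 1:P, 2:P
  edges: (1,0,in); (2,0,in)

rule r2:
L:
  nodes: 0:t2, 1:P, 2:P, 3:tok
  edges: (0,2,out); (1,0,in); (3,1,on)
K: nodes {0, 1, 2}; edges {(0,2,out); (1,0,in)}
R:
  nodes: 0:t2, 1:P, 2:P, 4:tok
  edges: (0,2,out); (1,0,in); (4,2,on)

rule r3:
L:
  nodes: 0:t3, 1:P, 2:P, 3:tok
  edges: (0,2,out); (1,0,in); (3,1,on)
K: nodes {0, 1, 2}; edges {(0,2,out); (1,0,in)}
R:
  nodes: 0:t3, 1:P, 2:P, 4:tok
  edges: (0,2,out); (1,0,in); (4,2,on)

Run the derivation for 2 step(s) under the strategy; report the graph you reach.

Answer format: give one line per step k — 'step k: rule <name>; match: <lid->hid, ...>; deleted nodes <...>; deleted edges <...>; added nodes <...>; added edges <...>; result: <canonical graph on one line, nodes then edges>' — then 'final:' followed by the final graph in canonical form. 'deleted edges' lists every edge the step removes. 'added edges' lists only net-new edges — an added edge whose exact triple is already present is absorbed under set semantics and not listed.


step 1: rule r2; match: 0->14, 1->1, 2->2, 3->16; deleted nodes 16; deleted edges (16,1,on); added nodes 21; added edges (21,2,on); result: nodes: 1:P, 2:P, 6:P, 10:P, 11:P, 13:t1, 14:t2, 15:t3, 17:tok, 18:tok, 20:tok, 21:tok edges: (1,13,in); (1,14,in); (2,13,in); (10,15,in); (14,2,out); (15,11,out); (17,1,on); (18,1,on); (20,1,on); (21,2,on)
step 2: rule r1; match: 0->13, 1->1, 2->2, 3->17, 4->21; deleted nodes 17, 21; deleted edges (17,1,on); (21,2,on); added nodes (none); added edges (none); result: nodes: 1:P, 2:P, 6:P, 10:P, 11:P, 13:t1, 14:t2, 15:t3, 18:tok, 20:tok edges: (1,13,in); (1,14,in); (2,13,in); (10,15,in); (14,2,out); (15,11,out); (18,1,on); (20,1,on)
final:
nodes: 1:P, 2:P, 6:P, 10:P, 11:P, 13:t1, 14:t2, 15:t3, 18:tok, 20:tok
edges: (1,13,in); (1,14,in); (2,13,in); (10,15,in); (14,2,out); (15,11,out); (18,1,on); (20,1,on)


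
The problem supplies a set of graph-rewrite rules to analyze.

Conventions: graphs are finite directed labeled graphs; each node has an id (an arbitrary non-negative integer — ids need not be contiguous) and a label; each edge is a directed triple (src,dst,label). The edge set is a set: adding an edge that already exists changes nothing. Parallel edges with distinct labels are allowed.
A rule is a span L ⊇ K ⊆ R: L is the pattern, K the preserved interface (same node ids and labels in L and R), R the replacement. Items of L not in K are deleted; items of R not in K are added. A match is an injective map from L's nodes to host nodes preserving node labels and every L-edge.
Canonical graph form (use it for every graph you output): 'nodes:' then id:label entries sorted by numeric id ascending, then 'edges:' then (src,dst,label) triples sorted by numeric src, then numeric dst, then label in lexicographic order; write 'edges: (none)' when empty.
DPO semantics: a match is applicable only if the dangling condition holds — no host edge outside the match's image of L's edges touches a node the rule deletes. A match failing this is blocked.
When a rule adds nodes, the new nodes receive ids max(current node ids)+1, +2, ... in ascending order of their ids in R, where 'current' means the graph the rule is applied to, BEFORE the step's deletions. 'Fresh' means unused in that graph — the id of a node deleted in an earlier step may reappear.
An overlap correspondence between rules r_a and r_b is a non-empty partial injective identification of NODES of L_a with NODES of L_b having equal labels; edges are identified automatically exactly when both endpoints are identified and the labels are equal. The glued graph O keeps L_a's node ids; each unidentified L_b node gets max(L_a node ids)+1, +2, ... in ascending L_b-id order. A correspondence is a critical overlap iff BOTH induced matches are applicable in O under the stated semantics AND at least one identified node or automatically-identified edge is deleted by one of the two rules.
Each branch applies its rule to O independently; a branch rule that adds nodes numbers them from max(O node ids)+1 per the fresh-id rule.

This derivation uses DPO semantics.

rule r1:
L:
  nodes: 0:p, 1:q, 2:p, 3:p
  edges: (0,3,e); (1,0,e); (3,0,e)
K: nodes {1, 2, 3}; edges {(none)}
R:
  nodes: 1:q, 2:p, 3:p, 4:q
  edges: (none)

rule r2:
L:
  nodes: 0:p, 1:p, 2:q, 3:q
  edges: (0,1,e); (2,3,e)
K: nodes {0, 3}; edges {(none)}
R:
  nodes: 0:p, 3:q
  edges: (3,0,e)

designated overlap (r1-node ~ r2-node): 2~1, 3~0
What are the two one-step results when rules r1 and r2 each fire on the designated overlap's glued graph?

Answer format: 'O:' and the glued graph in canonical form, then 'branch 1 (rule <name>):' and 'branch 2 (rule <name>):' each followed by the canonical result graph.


O:
nodes: 0:p, 1:q, 2:p, 3:p, 4:q, 5:q
edges: (0,3,e); (1,0,e); (3,0,e); (3,2,e); (4,5,e)
branch 1 (rule r1):
nodes: 1:q, 2:p, 3:p, 4:q, 5:q, 6:q
edges: (3,2,e); (4,5,e)
branch 2 (rule r2):
nodes: 0:p, 1:q, 3:p, 5:q
edges: (0,3,e); (1,0,e); (3,0,e); (5,3,e)


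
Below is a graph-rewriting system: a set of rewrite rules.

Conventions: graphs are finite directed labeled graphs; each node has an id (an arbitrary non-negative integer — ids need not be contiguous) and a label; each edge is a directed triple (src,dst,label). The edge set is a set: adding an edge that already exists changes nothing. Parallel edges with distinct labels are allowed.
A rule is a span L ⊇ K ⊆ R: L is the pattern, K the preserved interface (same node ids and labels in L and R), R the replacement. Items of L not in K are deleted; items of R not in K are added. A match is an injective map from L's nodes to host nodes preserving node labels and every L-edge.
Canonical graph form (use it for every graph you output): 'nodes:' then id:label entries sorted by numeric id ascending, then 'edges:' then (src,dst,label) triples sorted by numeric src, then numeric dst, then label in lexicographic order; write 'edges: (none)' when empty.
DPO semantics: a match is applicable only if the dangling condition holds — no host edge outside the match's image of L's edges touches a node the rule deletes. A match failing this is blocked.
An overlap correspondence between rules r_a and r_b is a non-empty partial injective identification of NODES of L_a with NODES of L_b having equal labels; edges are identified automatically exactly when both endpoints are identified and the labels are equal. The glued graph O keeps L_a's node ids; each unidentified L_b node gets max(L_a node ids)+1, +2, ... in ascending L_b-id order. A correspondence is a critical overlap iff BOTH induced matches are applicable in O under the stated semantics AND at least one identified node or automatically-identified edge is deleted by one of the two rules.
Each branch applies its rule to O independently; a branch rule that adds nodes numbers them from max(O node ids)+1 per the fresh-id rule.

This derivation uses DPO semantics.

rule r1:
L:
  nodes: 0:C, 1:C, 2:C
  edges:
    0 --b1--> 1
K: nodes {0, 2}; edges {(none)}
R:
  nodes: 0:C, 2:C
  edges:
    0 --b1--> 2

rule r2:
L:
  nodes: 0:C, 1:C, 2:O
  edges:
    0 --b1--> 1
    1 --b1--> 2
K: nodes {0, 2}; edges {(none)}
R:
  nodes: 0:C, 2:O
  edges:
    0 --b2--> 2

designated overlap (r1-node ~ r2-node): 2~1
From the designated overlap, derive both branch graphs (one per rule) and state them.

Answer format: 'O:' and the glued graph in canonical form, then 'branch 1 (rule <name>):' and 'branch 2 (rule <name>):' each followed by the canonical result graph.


O:
nodes: 0:C, 1:C, 2:C, 3:C, 4:O
edges: (0,1,b1); (2,4,b1); (3,2,b1)
branch 1 (rule r1):
nodes: 0:C, 2:C, 3:C, 4:O
edges: (0,2,b1); (2,4,b1); (3,2,b1)
branch 2 (rule r2):
nodes: 0:C, 1:C, 3:C, 4:O
edges: (0,1,b1); (3,4,b2)


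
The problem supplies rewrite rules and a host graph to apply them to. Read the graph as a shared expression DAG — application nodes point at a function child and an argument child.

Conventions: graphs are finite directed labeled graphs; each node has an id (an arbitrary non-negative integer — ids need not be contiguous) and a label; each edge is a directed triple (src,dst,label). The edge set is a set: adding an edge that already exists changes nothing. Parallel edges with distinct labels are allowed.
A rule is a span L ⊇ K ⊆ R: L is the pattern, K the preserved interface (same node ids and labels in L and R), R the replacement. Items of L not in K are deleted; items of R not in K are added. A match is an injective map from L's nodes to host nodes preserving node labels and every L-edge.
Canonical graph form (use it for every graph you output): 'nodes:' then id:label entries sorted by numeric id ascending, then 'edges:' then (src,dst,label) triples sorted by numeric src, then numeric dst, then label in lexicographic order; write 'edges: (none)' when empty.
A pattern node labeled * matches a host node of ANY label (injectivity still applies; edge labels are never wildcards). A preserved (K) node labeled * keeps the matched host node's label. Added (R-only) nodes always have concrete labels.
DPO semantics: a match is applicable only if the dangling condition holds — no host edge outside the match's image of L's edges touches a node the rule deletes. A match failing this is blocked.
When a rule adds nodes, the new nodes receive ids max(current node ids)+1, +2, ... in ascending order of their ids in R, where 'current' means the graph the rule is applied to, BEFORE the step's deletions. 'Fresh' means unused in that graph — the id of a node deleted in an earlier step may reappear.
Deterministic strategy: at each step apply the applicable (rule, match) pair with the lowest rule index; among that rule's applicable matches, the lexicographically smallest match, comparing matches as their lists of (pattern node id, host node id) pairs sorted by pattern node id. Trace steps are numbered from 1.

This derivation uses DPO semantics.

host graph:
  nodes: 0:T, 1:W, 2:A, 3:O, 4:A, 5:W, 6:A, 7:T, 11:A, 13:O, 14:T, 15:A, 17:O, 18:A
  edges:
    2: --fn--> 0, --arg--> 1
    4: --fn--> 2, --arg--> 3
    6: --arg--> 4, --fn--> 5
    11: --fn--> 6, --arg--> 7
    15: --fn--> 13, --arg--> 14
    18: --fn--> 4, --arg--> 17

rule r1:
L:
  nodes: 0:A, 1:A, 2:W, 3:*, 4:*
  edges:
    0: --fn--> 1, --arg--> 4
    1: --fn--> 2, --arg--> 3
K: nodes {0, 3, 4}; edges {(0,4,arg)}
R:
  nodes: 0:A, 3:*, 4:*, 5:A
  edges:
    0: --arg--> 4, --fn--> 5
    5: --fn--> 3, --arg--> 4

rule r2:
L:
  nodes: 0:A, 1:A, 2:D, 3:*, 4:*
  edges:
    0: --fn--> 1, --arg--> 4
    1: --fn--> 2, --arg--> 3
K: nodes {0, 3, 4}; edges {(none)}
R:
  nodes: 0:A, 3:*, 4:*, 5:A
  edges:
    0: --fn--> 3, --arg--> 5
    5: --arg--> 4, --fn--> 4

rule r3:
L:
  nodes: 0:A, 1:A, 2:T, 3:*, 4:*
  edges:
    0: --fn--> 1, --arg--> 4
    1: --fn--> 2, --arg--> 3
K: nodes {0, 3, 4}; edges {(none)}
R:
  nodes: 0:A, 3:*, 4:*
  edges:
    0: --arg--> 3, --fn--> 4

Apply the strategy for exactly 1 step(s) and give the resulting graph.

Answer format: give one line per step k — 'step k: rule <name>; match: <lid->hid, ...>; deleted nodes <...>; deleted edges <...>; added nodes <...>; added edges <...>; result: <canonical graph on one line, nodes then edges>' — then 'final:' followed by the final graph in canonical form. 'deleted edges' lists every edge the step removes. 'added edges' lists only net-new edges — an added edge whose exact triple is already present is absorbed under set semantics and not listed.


step 1: rule r1; match: 0->11, 1->6, 2->5, 3->4, 4->7; deleted nodes 5, 6; deleted edges (6,4,arg); (6,5,fn); (11,6,fn); added nodes 19; added edges (11,19,fn); (19,4,fn); (19,7,arg); result: nodes: 0:T, 1:W, 2:A, 3:O, 4:A, 7:T, 11:A, 13:O, 14:T, 15:A, 17:O, 18:A, 19:A edges: (2,0,fn); (2,1,arg); (4,2,fn); (4,3,arg); (11,7,arg); (11,19,fn); (15,13,fn); (15,14,arg); (18,4,fn); (18,17,arg); (19,4,fn); (19,7,arg)
final:
nodes: 0:T, 1:W, 2:A, 3:O, 4:A, 7:T, 11:A, 13:O, 14:T, 15:A, 17:O, 18:A, 19:A
edges: (2,0,fn); (2,1,arg); (4,2,fn); (4,3,arg); (11,7,arg); (11,19,fn); (15,13,fn); (15,14,arg); (18,4,fn); (18,17,arg); (19,4,fn); (19,7,arg)


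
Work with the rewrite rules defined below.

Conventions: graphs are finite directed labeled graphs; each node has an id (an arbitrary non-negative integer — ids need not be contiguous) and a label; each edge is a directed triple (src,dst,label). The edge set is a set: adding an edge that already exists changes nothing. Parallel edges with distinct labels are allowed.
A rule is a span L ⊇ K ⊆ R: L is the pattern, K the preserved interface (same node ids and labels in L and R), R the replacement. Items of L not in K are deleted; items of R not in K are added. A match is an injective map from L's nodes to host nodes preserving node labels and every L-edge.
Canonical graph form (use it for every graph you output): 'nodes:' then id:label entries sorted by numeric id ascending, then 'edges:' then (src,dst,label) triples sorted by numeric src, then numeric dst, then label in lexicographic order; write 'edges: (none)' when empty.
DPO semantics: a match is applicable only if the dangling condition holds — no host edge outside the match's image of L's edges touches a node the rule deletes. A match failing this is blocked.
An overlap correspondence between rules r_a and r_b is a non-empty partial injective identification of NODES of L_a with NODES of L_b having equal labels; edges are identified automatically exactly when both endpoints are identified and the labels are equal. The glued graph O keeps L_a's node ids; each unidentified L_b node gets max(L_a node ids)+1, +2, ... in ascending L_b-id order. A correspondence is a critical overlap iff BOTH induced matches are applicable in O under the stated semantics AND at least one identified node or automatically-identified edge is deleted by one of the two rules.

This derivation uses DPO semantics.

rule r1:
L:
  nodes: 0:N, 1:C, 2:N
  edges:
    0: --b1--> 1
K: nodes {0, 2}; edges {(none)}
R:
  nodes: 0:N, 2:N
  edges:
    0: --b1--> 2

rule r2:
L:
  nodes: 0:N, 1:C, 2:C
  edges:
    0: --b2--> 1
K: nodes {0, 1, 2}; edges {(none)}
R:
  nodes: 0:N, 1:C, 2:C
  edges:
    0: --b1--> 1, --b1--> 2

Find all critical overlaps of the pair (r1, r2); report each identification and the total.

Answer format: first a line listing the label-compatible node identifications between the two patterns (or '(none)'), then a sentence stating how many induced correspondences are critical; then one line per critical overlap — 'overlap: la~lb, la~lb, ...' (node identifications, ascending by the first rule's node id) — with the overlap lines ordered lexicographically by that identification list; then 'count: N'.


label-compatible node identifications between L(r1) and L(r2): 0~0, 1~1, 1~2, 2~0
3 of the induced correspondences are critical overlaps of r1 and r2.
overlap: 0~0, 1~2
overlap: 1~2
overlap: 1~2, 2~0
count: 3


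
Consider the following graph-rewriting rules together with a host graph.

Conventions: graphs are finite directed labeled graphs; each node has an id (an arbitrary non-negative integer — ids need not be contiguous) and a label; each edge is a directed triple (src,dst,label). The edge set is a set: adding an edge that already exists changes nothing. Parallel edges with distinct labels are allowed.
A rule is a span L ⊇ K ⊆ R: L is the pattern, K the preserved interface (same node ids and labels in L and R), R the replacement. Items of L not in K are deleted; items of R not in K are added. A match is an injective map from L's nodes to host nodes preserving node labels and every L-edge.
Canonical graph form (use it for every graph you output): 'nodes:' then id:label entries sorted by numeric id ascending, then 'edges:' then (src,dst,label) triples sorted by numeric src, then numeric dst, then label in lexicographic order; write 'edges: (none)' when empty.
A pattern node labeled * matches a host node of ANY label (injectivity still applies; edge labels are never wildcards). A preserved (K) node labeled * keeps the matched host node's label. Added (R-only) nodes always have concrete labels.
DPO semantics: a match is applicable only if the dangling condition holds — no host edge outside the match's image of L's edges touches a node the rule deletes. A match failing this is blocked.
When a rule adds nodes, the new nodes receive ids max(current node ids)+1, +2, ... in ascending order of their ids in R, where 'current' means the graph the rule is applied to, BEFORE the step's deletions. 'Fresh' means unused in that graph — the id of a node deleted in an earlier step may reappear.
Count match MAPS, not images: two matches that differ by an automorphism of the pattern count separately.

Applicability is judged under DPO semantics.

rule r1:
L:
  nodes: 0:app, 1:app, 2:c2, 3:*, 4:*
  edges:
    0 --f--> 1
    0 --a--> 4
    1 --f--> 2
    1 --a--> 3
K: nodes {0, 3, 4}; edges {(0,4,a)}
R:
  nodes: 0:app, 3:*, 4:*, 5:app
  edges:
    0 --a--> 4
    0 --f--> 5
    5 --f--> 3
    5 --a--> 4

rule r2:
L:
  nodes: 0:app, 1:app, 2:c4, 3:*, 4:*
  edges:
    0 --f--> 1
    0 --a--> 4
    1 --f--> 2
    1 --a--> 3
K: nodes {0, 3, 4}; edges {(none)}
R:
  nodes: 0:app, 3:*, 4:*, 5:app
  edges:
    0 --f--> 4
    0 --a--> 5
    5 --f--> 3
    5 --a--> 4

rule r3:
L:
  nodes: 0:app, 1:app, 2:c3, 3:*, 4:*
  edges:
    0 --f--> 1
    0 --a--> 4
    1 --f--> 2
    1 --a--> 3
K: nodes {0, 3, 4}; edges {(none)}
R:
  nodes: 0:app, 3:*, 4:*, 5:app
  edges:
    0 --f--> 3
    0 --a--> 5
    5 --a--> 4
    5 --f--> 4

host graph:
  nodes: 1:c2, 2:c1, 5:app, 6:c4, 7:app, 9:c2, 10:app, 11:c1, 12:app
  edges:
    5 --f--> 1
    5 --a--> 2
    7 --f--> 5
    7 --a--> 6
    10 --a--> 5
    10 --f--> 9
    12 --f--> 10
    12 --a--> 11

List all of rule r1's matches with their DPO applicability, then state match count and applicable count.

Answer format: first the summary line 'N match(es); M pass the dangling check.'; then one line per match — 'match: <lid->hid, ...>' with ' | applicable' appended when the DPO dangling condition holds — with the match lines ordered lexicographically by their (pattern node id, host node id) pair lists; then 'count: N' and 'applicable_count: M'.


2 match(es); 1 pass the dangling check.
match: 0->7, 1->5, 2->1, 3->2, 4->6
match: 0->12, 1->10, 2->9, 3->5, 4->11 | applicable
count: 2
applicable_count: 1


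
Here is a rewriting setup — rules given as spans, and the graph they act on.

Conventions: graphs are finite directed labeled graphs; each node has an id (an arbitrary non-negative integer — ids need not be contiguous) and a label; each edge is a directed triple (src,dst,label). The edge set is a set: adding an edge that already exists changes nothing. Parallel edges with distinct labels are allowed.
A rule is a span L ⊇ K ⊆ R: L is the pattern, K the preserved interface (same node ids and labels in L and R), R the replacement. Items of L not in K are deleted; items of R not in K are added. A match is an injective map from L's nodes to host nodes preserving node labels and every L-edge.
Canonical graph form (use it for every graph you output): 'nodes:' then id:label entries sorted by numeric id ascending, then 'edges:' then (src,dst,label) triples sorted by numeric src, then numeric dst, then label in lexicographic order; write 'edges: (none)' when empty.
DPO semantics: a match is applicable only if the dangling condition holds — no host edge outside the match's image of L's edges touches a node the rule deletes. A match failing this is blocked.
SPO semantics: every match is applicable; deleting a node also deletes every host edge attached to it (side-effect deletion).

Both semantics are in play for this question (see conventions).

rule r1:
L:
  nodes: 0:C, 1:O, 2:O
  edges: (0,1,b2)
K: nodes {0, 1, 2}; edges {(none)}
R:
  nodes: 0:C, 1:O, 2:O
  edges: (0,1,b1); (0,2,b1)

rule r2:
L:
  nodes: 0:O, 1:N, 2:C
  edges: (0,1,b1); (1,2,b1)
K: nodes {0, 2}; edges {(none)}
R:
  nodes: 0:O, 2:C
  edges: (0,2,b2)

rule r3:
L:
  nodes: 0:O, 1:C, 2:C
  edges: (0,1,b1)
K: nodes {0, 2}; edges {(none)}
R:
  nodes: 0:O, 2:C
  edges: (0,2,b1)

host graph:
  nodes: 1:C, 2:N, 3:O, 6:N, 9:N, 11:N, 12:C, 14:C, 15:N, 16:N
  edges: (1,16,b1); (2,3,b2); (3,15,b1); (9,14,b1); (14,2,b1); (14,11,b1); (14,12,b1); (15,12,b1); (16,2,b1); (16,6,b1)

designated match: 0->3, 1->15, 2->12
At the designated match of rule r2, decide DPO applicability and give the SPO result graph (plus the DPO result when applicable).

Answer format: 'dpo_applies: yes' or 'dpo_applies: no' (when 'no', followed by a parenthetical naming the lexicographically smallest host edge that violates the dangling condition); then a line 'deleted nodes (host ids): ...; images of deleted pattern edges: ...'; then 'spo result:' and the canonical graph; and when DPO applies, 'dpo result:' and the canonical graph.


dpo_applies: yes
deleted nodes (host ids): 15; images of deleted pattern edges: (3,15,b1); (15,12,b1)
spo result:
nodes: 1:C, 2:N, 3:O, 6:N, 9:N, 11:N, 12:C, 14:C, 16:N
edges: (1,16,b1); (2,3,b2); (3,12,b2); (9,14,b1); (14,2,b1); (14,11,b1); (14,12,b1); (16,2,b1); (16,6,b1)
dpo result:
nodes: 1:C, 2:N, 3:O, 6:N, 9:N, 11:N, 12:C, 14:C, 16:N
edges: (1,16,b1); (2,3,b2); (3,12,b2); (9,14,b1); (14,2,b1); (14,11,b1); (14,12,b1); (16,2,b1); (16,6,b1)
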